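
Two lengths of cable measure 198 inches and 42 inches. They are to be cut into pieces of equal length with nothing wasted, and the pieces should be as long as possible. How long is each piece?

6 inches

The greatest length dividing all of 198 and 42 is their gcd.
198 = 2 × 3^2 × 11
42 = 2 × 3 × 7
gcd(198, 42) = 2 × 3 = 6.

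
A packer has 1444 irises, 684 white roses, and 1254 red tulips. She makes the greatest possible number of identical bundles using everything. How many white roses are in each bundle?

18

Number of bundles = gcd(1444, 684, 1254).
1444 = 2^2 × 19^2
684 = 2^2 × 3^2 × 19
1254 = 2 × 3 × 11 × 19
gcd(1444, 684, 1254) = 2 × 19 = 38.
white roses per bundle = 684 / 38 = 18.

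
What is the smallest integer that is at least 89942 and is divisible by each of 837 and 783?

97092

The integer must be a common multiple of 837 and 783, so a multiple of their LCM.
837 = 3^3 × 31
783 = 3^3 × 29
LCM(837, 783) = 3^3 × 29 × 31 = 24273.
Smallest multiple of 24273 that is ≥ 89942: ⌈89942/24273⌉ × 24273 = 4 × 24273 = 97092.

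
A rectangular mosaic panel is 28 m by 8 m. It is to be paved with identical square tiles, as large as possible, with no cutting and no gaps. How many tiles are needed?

Tile side = gcd(28, 8).
28 = 2^2 × 7
8 = 2^3
gcd(28, 8) = 2^2 = 4.
Tiles: (28/4) × (8/4) = 7 × 2 = 14.

14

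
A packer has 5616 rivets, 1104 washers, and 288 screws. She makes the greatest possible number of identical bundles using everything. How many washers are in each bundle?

Number of bundles = gcd(5616, 1104, 288).
5616 = 2^4 × 3^3 × 13
1104 = 2^4 × 3 × 23
288 = 2^5 × 3^2
gcd(5616, 1104, 288) = 2^4 × 3 = 48.
washers per bundle = 1104 / 48 = 23.

23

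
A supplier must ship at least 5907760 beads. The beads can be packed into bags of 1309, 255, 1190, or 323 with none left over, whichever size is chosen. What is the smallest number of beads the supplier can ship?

5969040

The number of beads must be a common multiple of 1309, 255, 1190, and 323, so a multiple of their LCM.
1309 = 7 × 11 × 17
255 = 3 × 5 × 17
1190 = 2 × 5 × 7 × 17
323 = 17 × 19
LCM(1309, 255, 1190, 323) = 2 × 3 × 5 × 7 × 11 × 17 × 19 = 746130.
Smallest multiple of 746130 that is ≥ 5907760: ⌈5907760/746130⌉ × 746130 = 8 × 746130 = 5969040.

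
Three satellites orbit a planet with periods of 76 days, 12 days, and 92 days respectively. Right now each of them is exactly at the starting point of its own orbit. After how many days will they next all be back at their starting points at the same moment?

5244 days

They coincide at every common multiple of the periods; the first is the LCM.
76 = 2^2 × 19
12 = 2^2 × 3
92 = 2^2 × 23
LCM(76, 12, 92) = 2^2 × 3 × 19 × 23 = 5244.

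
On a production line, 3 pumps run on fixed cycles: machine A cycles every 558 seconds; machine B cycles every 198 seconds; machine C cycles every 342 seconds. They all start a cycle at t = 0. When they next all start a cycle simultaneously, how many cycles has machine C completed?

All finish a whole number of cycles simultaneously at t = LCM of the periods.
558 = 2 × 3^2 × 31
198 = 2 × 3^2 × 11
342 = 2 × 3^2 × 19
LCM(558, 198, 342) = 2 × 3^2 × 11 × 19 × 31 = 116622.
Cycles for period 342: 116622 / 342 = 341.

341 cycles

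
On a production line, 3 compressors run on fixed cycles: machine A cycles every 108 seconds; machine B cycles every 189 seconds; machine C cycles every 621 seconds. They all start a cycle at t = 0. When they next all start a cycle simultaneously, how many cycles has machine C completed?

28 cycles

The first common completion time is the LCM of the periods.
108 = 2^2 × 3^3
189 = 3^3 × 7
621 = 3^3 × 23
LCM(108, 189, 621) = 2^2 × 3^3 × 7 × 23 = 17388.
Cycles for period 621: 17388 / 621 = 28.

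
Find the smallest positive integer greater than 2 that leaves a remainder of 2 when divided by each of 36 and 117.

N − 2 must be a common multiple of 36 and 117.
36 = 2^2 × 3^2
117 = 3^2 × 13
LCM(36, 117) = 2^2 × 3^2 × 13 = 468.
Smallest N > 2 is LCM + 2 = 468 + 2 = 470.

470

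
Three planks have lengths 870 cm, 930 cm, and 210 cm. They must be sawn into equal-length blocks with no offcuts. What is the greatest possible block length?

30 cm

This is the greatest common divisor of 870, 930, and 210.
870 = 2 × 3 × 5 × 29
930 = 2 × 3 × 5 × 31
210 = 2 × 3 × 5 × 7
gcd(870, 930, 210) = 2 × 3 × 5 = 30.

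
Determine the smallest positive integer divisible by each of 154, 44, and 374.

154 = 2 × 7 × 11
44 = 2^2 × 11
374 = 2 × 11 × 17
LCM(154, 44, 374) = 2^2 × 7 × 11 × 17 = 5236.

5236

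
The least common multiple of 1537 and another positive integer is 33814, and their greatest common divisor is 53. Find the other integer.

1166

gcd × lcm = product of the two integers, so the other integer is (53 × 33814) / 1537 = 1166.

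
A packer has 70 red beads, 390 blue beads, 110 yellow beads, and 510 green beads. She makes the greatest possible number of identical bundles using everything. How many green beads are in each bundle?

51

Number of bundles = gcd(70, 390, 110, 510).
70 = 2 × 5 × 7
390 = 2 × 3 × 5 × 13
110 = 2 × 5 × 11
510 = 2 × 3 × 5 × 17
gcd(70, 390, 110, 510) = 2 × 5 = 10.
green beads per bundle = 510 / 10 = 51.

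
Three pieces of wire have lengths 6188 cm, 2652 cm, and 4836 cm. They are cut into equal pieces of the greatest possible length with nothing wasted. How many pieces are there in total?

263

Piece length = gcd(6188, 2652, 4836).
6188 = 2^2 × 7 × 13 × 17
2652 = 2^2 × 3 × 13 × 17
4836 = 2^2 × 3 × 13 × 31
gcd(6188, 2652, 4836) = 2^2 × 13 = 52.
Total pieces = 6188/52 + 2652/52 + 4836/52 = 119 + 51 + 93 = 263.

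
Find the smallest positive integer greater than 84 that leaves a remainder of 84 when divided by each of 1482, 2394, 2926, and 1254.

N − 84 must be a common multiple of 1482, 2394, 2926, and 1254.
1482 = 2 × 3 × 13 × 19
2394 = 2 × 3^2 × 7 × 19
2926 = 2 × 7 × 11 × 19
1254 = 2 × 3 × 11 × 19
LCM(1482, 2394, 2926, 1254) = 2 × 3^2 × 7 × 11 × 13 × 19 = 342342.
Smallest N > 84 is LCM + 84 = 342342 + 84 = 342426.

342426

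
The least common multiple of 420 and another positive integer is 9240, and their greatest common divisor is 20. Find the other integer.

gcd × lcm = product of the two integers, so the other integer is (20 × 9240) / 420 = 440.

440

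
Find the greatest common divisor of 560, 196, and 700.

28

560 = 2^4 × 5 × 7
196 = 2^2 × 7^2
700 = 2^2 × 5^2 × 7
gcd(560, 196, 700) = 2^2 × 7 = 28.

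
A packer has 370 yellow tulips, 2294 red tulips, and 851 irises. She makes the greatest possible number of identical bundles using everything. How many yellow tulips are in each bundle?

10

Number of bundles = gcd(370, 2294, 851).
370 = 2 × 5 × 37
2294 = 2 × 31 × 37
851 = 23 × 37
gcd(370, 2294, 851) = 37.
yellow tulips per bundle = 370 / 37 = 10.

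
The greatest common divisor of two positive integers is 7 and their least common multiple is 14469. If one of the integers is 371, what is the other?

For two integers, gcd × lcm = product, so the other is (7 × 14469) / 371 = 101283 / 371 = 273.

273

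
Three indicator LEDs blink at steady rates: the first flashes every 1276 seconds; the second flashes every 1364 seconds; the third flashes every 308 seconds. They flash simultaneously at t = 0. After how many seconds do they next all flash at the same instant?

276892 seconds

We need the least common multiple of the intervals.
1276 = 2^2 × 11 × 29
1364 = 2^2 × 11 × 31
308 = 2^2 × 7 × 11
LCM(1276, 1364, 308) = 2^2 × 7 × 11 × 29 × 31 = 276892.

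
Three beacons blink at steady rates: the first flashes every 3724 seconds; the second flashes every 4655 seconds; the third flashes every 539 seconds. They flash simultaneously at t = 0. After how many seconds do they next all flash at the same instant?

204820 seconds

The first simultaneous occurrence is after LCM of the individual periods.
3724 = 2^2 × 7^2 × 19
4655 = 5 × 7^2 × 19
539 = 7^2 × 11
LCM(3724, 4655, 539) = 2^2 × 5 × 7^2 × 11 × 19 = 204820.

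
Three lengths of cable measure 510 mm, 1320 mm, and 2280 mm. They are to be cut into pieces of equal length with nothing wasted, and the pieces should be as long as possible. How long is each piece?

30 mm

Each piece length must divide every original length, so the longest possible is gcd(510, 1320, 2280).
510 = 2 × 3 × 5 × 17
1320 = 2^3 × 3 × 5 × 11
2280 = 2^3 × 3 × 5 × 19
gcd(510, 1320, 2280) = 2 × 3 × 5 = 30.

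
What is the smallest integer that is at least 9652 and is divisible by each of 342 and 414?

The integer must be a common multiple of 342 and 414, so a multiple of their LCM.
342 = 2 × 3^2 × 19
414 = 2 × 3^2 × 23
LCM(342, 414) = 2 × 3^2 × 19 × 23 = 7866.
Smallest multiple of 7866 that is ≥ 9652: ⌈9652/7866⌉ × 7866 = 2 × 7866 = 15732.

15732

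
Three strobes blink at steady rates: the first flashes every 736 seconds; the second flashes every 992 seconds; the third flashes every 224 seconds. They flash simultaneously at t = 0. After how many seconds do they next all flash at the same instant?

The first simultaneous occurrence is after LCM of the individual periods.
736 = 2^5 × 23
992 = 2^5 × 31
224 = 2^5 × 7
LCM(736, 992, 224) = 2^5 × 7 × 23 × 31 = 159712.

159712 seconds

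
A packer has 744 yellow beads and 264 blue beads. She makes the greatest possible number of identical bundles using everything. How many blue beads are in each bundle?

Number of bundles = gcd(744, 264).
744 = 2^3 × 3 × 31
264 = 2^3 × 3 × 11
gcd(744, 264) = 2^3 × 3 = 24.
blue beads per bundle = 264 / 24 = 11.

11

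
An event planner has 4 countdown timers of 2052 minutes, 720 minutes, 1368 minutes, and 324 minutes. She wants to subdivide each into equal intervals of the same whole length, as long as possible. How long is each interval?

The interval must divide each timer length; the longest such is the gcd.
2052 = 2^2 × 3^3 × 19
720 = 2^4 × 3^2 × 5
1368 = 2^3 × 3^2 × 19
324 = 2^2 × 3^4
gcd(2052, 720, 1368, 324) = 2^2 × 3^2 = 36.

36 minutes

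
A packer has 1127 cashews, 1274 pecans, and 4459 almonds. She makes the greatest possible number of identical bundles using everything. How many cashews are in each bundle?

Number of bundles = gcd(1127, 1274, 4459).
1127 = 7^2 × 23
1274 = 2 × 7^2 × 13
4459 = 7^3 × 13
gcd(1127, 1274, 4459) = 7^2 = 49.
cashews per bundle = 1127 / 49 = 23.

23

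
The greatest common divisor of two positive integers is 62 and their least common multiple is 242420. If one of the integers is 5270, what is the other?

For two integers, gcd × lcm = product, so the other is (62 × 242420) / 5270 = 15030040 / 5270 = 2852.

2852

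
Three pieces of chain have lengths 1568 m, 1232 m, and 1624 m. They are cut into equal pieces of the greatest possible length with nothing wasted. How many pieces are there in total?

Piece length = gcd(1568, 1232, 1624).
1568 = 2^5 × 7^2
1232 = 2^4 × 7 × 11
1624 = 2^3 × 7 × 29
gcd(1568, 1232, 1624) = 2^3 × 7 = 56.
Total pieces = 1568/56 + 1232/56 + 1624/56 = 28 + 22 + 29 = 79.

79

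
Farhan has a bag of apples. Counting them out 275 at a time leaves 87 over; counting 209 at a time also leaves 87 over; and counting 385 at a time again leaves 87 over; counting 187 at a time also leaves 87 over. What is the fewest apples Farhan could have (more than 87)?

N − 87 must be a common multiple of 275, 209, 385, and 187.
275 = 5^2 × 11
209 = 11 × 19
385 = 5 × 7 × 11
187 = 11 × 17
LCM(275, 209, 385, 187) = 5^2 × 7 × 11 × 17 × 19 = 621775.
Smallest N > 87 is LCM + 87 = 621775 + 87 = 621862.

621862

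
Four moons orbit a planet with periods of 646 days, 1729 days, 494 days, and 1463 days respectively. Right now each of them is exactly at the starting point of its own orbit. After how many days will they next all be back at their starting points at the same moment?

They coincide at every common multiple of the periods; the first is the LCM.
646 = 2 × 17 × 19
1729 = 7 × 13 × 19
494 = 2 × 13 × 19
1463 = 7 × 11 × 19
LCM(646, 1729, 494, 1463) = 2 × 7 × 11 × 13 × 17 × 19 = 646646.

646646 days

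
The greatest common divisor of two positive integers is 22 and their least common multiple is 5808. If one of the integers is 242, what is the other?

For two integers, gcd × lcm = product, so the other is (22 × 5808) / 242 = 127776 / 242 = 528.

528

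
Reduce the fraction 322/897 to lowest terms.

14/39

322 = 2 × 7 × 23
897 = 3 × 13 × 23
gcd(322, 897) = 23.
Divide numerator and denominator by 23: 322/897 = 14/39.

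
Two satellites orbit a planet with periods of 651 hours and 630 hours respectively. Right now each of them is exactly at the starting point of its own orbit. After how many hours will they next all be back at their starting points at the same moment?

They coincide at every common multiple of the periods; the first is the LCM.
651 = 3 × 7 × 31
630 = 2 × 3^2 × 5 × 7
LCM(651, 630) = 2 × 3^2 × 5 × 7 × 31 = 19530.

19530 hours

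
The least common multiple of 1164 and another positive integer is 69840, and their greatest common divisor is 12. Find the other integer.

720

gcd × lcm = product of the two integers, so the other integer is (12 × 69840) / 1164 = 720.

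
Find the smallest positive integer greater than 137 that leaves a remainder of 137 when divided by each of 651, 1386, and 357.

N − 137 must be a common multiple of 651, 1386, and 357.
651 = 3 × 7 × 31
1386 = 2 × 3^2 × 7 × 11
357 = 3 × 7 × 17
LCM(651, 1386, 357) = 2 × 3^2 × 7 × 11 × 17 × 31 = 730422.
Smallest N > 137 is LCM + 137 = 730422 + 137 = 730559.

730559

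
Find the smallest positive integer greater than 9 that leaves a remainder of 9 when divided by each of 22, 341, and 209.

12967

N − 9 must be a common multiple of 22, 341, and 209.
22 = 2 × 11
341 = 11 × 31
209 = 11 × 19
LCM(22, 341, 209) = 2 × 11 × 19 × 31 = 12958.
Smallest N > 9 is LCM + 9 = 12958 + 9 = 12967.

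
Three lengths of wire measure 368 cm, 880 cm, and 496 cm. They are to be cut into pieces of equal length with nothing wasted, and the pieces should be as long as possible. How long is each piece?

The greatest length dividing all of 368, 880, and 496 is their gcd.
368 = 2^4 × 23
880 = 2^4 × 5 × 11
496 = 2^4 × 31
gcd(368, 880, 496) = 2^4 = 16.

16 cm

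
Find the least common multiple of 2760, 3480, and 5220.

2760 = 2^3 × 3 × 5 × 23
3480 = 2^3 × 3 × 5 × 29
5220 = 2^2 × 3^2 × 5 × 29
LCM(2760, 3480, 5220) = 2^3 × 3^2 × 5 × 23 × 29 = 240120.

240120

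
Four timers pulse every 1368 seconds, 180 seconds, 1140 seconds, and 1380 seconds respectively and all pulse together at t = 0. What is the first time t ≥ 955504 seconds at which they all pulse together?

Joint pulses occur at multiples of LCM(1368, 180, 1140, 1380).
1368 = 2^3 × 3^2 × 19
180 = 2^2 × 3^2 × 5
1140 = 2^2 × 3 × 5 × 19
1380 = 2^2 × 3 × 5 × 23
LCM(1368, 180, 1140, 1380) = 2^3 × 3^2 × 5 × 19 × 23 = 157320.
Smallest multiple of 157320 that is ≥ 955504: ⌈955504/157320⌉ × 157320 = 7 × 157320 = 1101240.

1101240 seconds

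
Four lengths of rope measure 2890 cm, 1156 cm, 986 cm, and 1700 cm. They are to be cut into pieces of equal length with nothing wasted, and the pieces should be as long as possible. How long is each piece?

34 cm

The greatest length dividing all of 2890, 1156, 986, and 1700 is their gcd.
2890 = 2 × 5 × 17^2
1156 = 2^2 × 17^2
986 = 2 × 17 × 29
1700 = 2^2 × 5^2 × 17
gcd(2890, 1156, 986, 1700) = 2 × 17 = 34.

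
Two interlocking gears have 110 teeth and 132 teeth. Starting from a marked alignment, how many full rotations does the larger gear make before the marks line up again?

5 rotations

All finish a whole number of cycles simultaneously at t = LCM of the periods.
110 = 2 × 5 × 11
132 = 2^2 × 3 × 11
LCM(110, 132) = 2^2 × 3 × 5 × 11 = 660.
Rotations for period 132: 660 / 132 = 5.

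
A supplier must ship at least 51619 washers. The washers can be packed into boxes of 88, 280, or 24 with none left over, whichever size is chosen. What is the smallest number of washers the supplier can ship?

55440

The number of washers must be a common multiple of 88, 280, and 24, so a multiple of their LCM.
88 = 2^3 × 11
280 = 2^3 × 5 × 7
24 = 2^3 × 3
LCM(88, 280, 24) = 2^3 × 3 × 5 × 7 × 11 = 9240.
Smallest multiple of 9240 that is ≥ 51619: ⌈51619/9240⌉ × 9240 = 6 × 9240 = 55440.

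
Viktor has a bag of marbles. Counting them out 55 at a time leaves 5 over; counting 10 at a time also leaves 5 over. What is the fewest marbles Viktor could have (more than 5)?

N − 5 must be a common multiple of 55 and 10.
55 = 5 × 11
10 = 2 × 5
LCM(55, 10) = 2 × 5 × 11 = 110.
Smallest N > 5 is LCM + 5 = 110 + 5 = 115.

115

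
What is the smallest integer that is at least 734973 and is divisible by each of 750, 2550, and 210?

The integer must be a common multiple of 750, 2550, and 210, so a multiple of their LCM.
750 = 2 × 3 × 5^3
2550 = 2 × 3 × 5^2 × 17
210 = 2 × 3 × 5 × 7
LCM(750, 2550, 210) = 2 × 3 × 5^3 × 7 × 17 = 89250.
Smallest multiple of 89250 that is ≥ 734973: ⌈734973/89250⌉ × 89250 = 9 × 89250 = 803250.

803250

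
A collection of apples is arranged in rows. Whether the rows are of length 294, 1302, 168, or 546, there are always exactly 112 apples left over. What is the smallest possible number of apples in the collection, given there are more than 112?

N − 112 must be a common multiple of 294, 1302, 168, and 546.
294 = 2 × 3 × 7^2
1302 = 2 × 3 × 7 × 31
168 = 2^3 × 3 × 7
546 = 2 × 3 × 7 × 13
LCM(294, 1302, 168, 546) = 2^3 × 3 × 7^2 × 13 × 31 = 473928.
Smallest N > 112 is LCM + 112 = 473928 + 112 = 474040.

474040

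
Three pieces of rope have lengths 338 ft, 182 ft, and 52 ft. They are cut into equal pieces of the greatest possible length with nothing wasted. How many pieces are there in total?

Piece length = gcd(338, 182, 52).
338 = 2 × 13^2
182 = 2 × 7 × 13
52 = 2^2 × 13
gcd(338, 182, 52) = 2 × 13 = 26.
Total pieces = 338/26 + 182/26 + 52/26 = 13 + 7 + 2 = 22.

22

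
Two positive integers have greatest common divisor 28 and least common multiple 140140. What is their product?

3923920

For any two positive integers, gcd × lcm = product = 28 × 140140 = 3923920.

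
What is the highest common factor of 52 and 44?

4

52 = 2^2 × 13
44 = 2^2 × 11
gcd(52, 44) = 2^2 = 4.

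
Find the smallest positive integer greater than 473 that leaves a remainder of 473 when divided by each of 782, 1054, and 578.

412587

N − 473 must be a common multiple of 782, 1054, and 578.
782 = 2 × 17 × 23
1054 = 2 × 17 × 31
578 = 2 × 17^2
LCM(782, 1054, 578) = 2 × 17^2 × 23 × 31 = 412114.
Smallest N > 473 is LCM + 473 = 412114 + 473 = 412587.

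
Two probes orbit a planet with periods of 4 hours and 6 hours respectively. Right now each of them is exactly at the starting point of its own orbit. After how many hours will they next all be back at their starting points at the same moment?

12 hours

We need the least common multiple of the intervals.
4 = 2^2
6 = 2 × 3
LCM(4, 6) = 2^2 × 3 = 12.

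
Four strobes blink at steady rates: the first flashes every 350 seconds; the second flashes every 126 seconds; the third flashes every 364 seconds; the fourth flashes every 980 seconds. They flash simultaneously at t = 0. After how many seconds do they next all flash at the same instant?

They coincide at every common multiple of the periods; the first is the LCM.
350 = 2 × 5^2 × 7
126 = 2 × 3^2 × 7
364 = 2^2 × 7 × 13
980 = 2^2 × 5 × 7^2
LCM(350, 126, 364, 980) = 2^2 × 3^2 × 5^2 × 7^2 × 13 = 573300.

573300 seconds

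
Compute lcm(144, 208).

1872

144 = 2^4 × 3^2
208 = 2^4 × 13
LCM(144, 208) = 2^4 × 3^2 × 13 = 1872.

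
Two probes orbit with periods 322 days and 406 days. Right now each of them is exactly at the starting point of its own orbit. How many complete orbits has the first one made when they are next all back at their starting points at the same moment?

The first common completion time is the LCM of the periods.
322 = 2 × 7 × 23
406 = 2 × 7 × 29
LCM(322, 406) = 2 × 7 × 23 × 29 = 9338.
Orbits for period 322: 9338 / 322 = 29.

29 orbits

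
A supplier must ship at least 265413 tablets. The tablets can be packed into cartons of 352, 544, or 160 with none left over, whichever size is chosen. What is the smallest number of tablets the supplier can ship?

269280

The number of tablets must be a common multiple of 352, 544, and 160, so a multiple of their LCM.
352 = 2^5 × 11
544 = 2^5 × 17
160 = 2^5 × 5
LCM(352, 544, 160) = 2^5 × 5 × 11 × 17 = 29920.
Smallest multiple of 29920 that is ≥ 265413: ⌈265413/29920⌉ × 29920 = 9 × 29920 = 269280.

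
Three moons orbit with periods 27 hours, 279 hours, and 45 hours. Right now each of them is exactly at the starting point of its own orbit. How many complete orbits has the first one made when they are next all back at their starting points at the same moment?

155 orbits

All finish a whole number of cycles simultaneously at t = LCM of the periods.
27 = 3^3
279 = 3^2 × 31
45 = 3^2 × 5
LCM(27, 279, 45) = 3^3 × 5 × 31 = 4185.
Orbits for period 27: 4185 / 27 = 155.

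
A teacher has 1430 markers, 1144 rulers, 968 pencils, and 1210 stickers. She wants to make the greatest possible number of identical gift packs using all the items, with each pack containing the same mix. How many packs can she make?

22 packs

The pack count must divide each quantity, so the greatest is gcd(1430, 1144, 968, 1210).
1430 = 2 × 5 × 11 × 13
1144 = 2^3 × 11 × 13
968 = 2^3 × 11^2
1210 = 2 × 5 × 11^2
gcd(1430, 1144, 968, 1210) = 2 × 11 = 22.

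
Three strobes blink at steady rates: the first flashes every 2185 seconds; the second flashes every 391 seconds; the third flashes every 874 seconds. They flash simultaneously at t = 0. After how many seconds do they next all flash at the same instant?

They coincide at every common multiple of the periods; the first is the LCM.
2185 = 5 × 19 × 23
391 = 17 × 23
874 = 2 × 19 × 23
LCM(2185, 391, 874) = 2 × 5 × 17 × 19 × 23 = 74290.

74290 seconds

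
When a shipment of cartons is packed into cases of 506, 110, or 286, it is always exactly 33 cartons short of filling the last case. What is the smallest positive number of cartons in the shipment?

32857

Being 33 short of a full case of size k means N ≡ −33 (mod k), i.e. N + 33 is a multiple of each size.
506 = 2 × 11 × 23
110 = 2 × 5 × 11
286 = 2 × 11 × 13
LCM(506, 110, 286) = 2 × 5 × 11 × 13 × 23 = 32890.
Smallest positive N is 32890 − 33 = 32857.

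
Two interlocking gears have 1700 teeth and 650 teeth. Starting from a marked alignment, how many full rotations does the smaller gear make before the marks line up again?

They are all back at their starting positions together after one LCM of the periods.
1700 = 2^2 × 5^2 × 17
650 = 2 × 5^2 × 13
LCM(1700, 650) = 2^2 × 5^2 × 13 × 17 = 22100.
Rotations for period 650: 22100 / 650 = 34.

34 rotations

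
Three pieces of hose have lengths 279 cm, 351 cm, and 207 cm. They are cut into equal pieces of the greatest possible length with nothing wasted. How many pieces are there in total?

Piece length = gcd(279, 351, 207).
279 = 3^2 × 31
351 = 3^3 × 13
207 = 3^2 × 23
gcd(279, 351, 207) = 3^2 = 9.
Total pieces = 279/9 + 351/9 + 207/9 = 31 + 39 + 23 = 93.

93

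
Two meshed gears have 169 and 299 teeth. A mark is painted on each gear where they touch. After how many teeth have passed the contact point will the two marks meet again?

3887 teeth

They coincide at every common multiple of the periods; the first is the LCM.
169 = 13^2
299 = 13 × 23
LCM(169, 299) = 13^2 × 23 = 3887.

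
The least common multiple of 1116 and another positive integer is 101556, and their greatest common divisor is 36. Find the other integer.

gcd × lcm = product of the two integers, so the other integer is (36 × 101556) / 1116 = 3276.

3276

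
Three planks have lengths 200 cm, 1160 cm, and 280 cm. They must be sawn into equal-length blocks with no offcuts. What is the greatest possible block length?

This is the greatest common divisor of 200, 1160, and 280.
200 = 2^3 × 5^2
1160 = 2^3 × 5 × 29
280 = 2^3 × 5 × 7
gcd(200, 1160, 280) = 2^3 × 5 = 40.

40 cm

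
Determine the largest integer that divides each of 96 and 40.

96 = 2^5 × 3
40 = 2^3 × 5
gcd(96, 40) = 2^3 = 8.

8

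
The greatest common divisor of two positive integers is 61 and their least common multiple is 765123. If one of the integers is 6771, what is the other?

For two integers, gcd × lcm = product, so the other is (61 × 765123) / 6771 = 46672503 / 6771 = 6893.

6893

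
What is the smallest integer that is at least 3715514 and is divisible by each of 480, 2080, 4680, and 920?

The integer must be a common multiple of 480, 2080, 4680, and 920, so a multiple of their LCM.
480 = 2^5 × 3 × 5
2080 = 2^5 × 5 × 13
4680 = 2^3 × 3^2 × 5 × 13
920 = 2^3 × 5 × 23
LCM(480, 2080, 4680, 920) = 2^5 × 3^2 × 5 × 13 × 23 = 430560.
Smallest multiple of 430560 that is ≥ 3715514: ⌈3715514/430560⌉ × 430560 = 9 × 430560 = 3875040.

3875040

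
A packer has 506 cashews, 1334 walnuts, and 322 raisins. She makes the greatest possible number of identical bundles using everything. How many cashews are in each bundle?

11

Number of bundles = gcd(506, 1334, 322).
506 = 2 × 11 × 23
1334 = 2 × 23 × 29
322 = 2 × 7 × 23
gcd(506, 1334, 322) = 2 × 23 = 46.
cashews per bundle = 506 / 46 = 11.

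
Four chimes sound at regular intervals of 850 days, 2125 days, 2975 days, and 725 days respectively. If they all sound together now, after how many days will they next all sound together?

They coincide at every common multiple of the periods; the first is the LCM.
850 = 2 × 5^2 × 17
2125 = 5^3 × 17
2975 = 5^2 × 7 × 17
725 = 5^2 × 29
LCM(850, 2125, 2975, 725) = 2 × 5^3 × 7 × 17 × 29 = 862750.

862750 days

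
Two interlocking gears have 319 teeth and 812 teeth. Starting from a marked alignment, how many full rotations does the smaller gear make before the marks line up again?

28 rotations

The first common completion time is the LCM of the periods.
319 = 11 × 29
812 = 2^2 × 7 × 29
LCM(319, 812) = 2^2 × 7 × 11 × 29 = 8932.
Rotations for period 319: 8932 / 319 = 28.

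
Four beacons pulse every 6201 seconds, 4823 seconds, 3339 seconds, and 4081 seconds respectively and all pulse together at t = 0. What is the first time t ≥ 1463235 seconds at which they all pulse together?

Joint pulses occur at multiples of LCM(6201, 4823, 3339, 4081).
6201 = 3^2 × 13 × 53
4823 = 7 × 13 × 53
3339 = 3^2 × 7 × 53
4081 = 7 × 11 × 53
LCM(6201, 4823, 3339, 4081) = 3^2 × 7 × 11 × 13 × 53 = 477477.
Smallest multiple of 477477 that is ≥ 1463235: ⌈1463235/477477⌉ × 477477 = 4 × 477477 = 1909908.

1909908 seconds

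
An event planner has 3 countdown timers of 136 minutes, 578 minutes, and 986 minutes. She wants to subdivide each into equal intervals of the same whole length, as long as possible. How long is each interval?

The interval must divide each timer length; the longest such is the gcd.
136 = 2^3 × 17
578 = 2 × 17^2
986 = 2 × 17 × 29
gcd(136, 578, 986) = 2 × 17 = 34.

34 minutes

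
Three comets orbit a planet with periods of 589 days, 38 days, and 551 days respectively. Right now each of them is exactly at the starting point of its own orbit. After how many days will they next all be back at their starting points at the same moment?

34162 days

We need the least common multiple of the intervals.
589 = 19 × 31
38 = 2 × 19
551 = 19 × 29
LCM(589, 38, 551) = 2 × 19 × 29 × 31 = 34162.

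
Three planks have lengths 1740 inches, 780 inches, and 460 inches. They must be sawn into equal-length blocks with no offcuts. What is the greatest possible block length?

The block length must divide every plank, so the greatest is gcd(1740, 780, 460).
1740 = 2^2 × 3 × 5 × 29
780 = 2^2 × 3 × 5 × 13
460 = 2^2 × 5 × 23
gcd(1740, 780, 460) = 2^2 × 5 = 20.

20 inches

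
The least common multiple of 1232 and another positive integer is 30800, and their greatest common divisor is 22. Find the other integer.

550

gcd × lcm = product of the two integers, so the other integer is (22 × 30800) / 1232 = 550.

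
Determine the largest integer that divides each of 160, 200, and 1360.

40

160 = 2^5 × 5
200 = 2^3 × 5^2
1360 = 2^4 × 5 × 17
gcd(160, 200, 1360) = 2^3 × 5 = 40.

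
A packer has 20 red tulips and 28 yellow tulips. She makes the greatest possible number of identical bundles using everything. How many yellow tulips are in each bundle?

Number of bundles = gcd(20, 28).
20 = 2^2 × 5
28 = 2^2 × 7
gcd(20, 28) = 2^2 = 4.
yellow tulips per bundle = 28 / 4 = 7.

7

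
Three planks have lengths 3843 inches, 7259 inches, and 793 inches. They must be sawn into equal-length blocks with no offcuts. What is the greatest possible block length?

61 inches

This is the greatest common divisor of 3843, 7259, and 793.
3843 = 3^2 × 7 × 61
7259 = 7 × 17 × 61
793 = 13 × 61
gcd(3843, 7259, 793) = 61.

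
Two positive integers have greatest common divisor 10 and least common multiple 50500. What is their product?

505000

For any two positive integers, gcd × lcm = product = 10 × 50500 = 505000.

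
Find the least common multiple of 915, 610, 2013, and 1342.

915 = 3 × 5 × 61
610 = 2 × 5 × 61
2013 = 3 × 11 × 61
1342 = 2 × 11 × 61
LCM(915, 610, 2013, 1342) = 2 × 3 × 5 × 11 × 61 = 20130.

20130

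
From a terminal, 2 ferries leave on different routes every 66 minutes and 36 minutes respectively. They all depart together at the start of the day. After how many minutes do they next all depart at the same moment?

396 minutes

The first simultaneous occurrence is after LCM of the individual periods.
66 = 2 × 3 × 11
36 = 2^2 × 3^2
LCM(66, 36) = 2^2 × 3^2 × 11 = 396.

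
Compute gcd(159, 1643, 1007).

53

159 = 3 × 53
1643 = 31 × 53
1007 = 19 × 53
gcd(159, 1643, 1007) = 53.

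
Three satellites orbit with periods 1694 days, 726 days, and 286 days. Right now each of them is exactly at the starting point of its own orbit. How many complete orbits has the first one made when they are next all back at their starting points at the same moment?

39 orbits

The first common completion time is the LCM of the periods.
1694 = 2 × 7 × 11^2
726 = 2 × 3 × 11^2
286 = 2 × 11 × 13
LCM(1694, 726, 286) = 2 × 3 × 7 × 11^2 × 13 = 66066.
Orbits for period 1694: 66066 / 1694 = 39.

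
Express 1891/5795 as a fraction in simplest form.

1891 = 31 × 61
5795 = 5 × 19 × 61
gcd(1891, 5795) = 61.
Divide numerator and denominator by 61: 1891/5795 = 31/95.

31/95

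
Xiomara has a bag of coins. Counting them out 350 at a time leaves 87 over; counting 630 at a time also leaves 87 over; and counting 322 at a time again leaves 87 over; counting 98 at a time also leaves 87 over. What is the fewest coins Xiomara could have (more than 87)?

507237

N − 87 must be a common multiple of 350, 630, 322, and 98.
350 = 2 × 5^2 × 7
630 = 2 × 3^2 × 5 × 7
322 = 2 × 7 × 23
98 = 2 × 7^2
LCM(350, 630, 322, 98) = 2 × 3^2 × 5^2 × 7^2 × 23 = 507150.
Smallest N > 87 is LCM + 87 = 507150 + 87 = 507237.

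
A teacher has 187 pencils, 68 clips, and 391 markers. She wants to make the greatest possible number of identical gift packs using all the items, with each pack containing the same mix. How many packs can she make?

17 packs

The pack count must divide each quantity, so the greatest is gcd(187, 68, 391).
187 = 11 × 17
68 = 2^2 × 17
391 = 17 × 23
gcd(187, 68, 391) = 17.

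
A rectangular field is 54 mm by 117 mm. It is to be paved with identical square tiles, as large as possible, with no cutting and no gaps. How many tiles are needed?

78

Tile side = gcd(54, 117).
54 = 2 × 3^3
117 = 3^2 × 13
gcd(54, 117) = 3^2 = 9.
Tiles: (54/9) × (117/9) = 6 × 13 = 78.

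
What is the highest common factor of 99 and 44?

11

99 = 3^2 × 11
44 = 2^2 × 11
gcd(99, 44) = 11.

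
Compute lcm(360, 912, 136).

232560

360 = 2^3 × 3^2 × 5
912 = 2^4 × 3 × 19
136 = 2^3 × 17
LCM(360, 912, 136) = 2^4 × 3^2 × 5 × 17 × 19 = 232560.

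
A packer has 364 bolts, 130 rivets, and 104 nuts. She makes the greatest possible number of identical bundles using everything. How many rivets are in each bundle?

5

Number of bundles = gcd(364, 130, 104).
364 = 2^2 × 7 × 13
130 = 2 × 5 × 13
104 = 2^3 × 13
gcd(364, 130, 104) = 2 × 13 = 26.
rivets per bundle = 130 / 26 = 5.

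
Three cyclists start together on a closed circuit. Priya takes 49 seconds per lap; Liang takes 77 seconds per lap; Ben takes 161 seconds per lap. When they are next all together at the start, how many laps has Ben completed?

The first common completion time is the LCM of the periods.
49 = 7^2
77 = 7 × 11
161 = 7 × 23
LCM(49, 77, 161) = 7^2 × 11 × 23 = 12397.
Laps for period 161: 12397 / 161 = 77.

77 laps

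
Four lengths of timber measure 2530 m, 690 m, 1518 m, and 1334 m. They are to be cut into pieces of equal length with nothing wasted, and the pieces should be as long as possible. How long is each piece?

Each piece length must divide every original length, so the longest possible is gcd(2530, 690, 1518, 1334).
2530 = 2 × 5 × 11 × 23
690 = 2 × 3 × 5 × 23
1518 = 2 × 3 × 11 × 23
1334 = 2 × 23 × 29
gcd(2530, 690, 1518, 1334) = 2 × 23 = 46.

46 m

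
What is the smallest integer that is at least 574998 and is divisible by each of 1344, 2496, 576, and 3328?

The integer must be a common multiple of 1344, 2496, 576, and 3328, so a multiple of their LCM.
1344 = 2^6 × 3 × 7
2496 = 2^6 × 3 × 13
576 = 2^6 × 3^2
3328 = 2^8 × 13
LCM(1344, 2496, 576, 3328) = 2^8 × 3^2 × 7 × 13 = 209664.
Smallest multiple of 209664 that is ≥ 574998: ⌈574998/209664⌉ × 209664 = 3 × 209664 = 628992.

628992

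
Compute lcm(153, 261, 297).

146421

153 = 3^2 × 17
261 = 3^2 × 29
297 = 3^3 × 11
LCM(153, 261, 297) = 3^3 × 11 × 17 × 29 = 146421.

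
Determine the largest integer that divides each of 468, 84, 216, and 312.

12

468 = 2^2 × 3^2 × 13
84 = 2^2 × 3 × 7
216 = 2^3 × 3^3
312 = 2^3 × 3 × 13
gcd(468, 84, 216, 312) = 2^2 × 3 = 12.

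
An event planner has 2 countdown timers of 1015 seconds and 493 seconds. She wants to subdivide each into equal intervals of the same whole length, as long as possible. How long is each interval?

29 seconds

The interval must divide each timer length; the longest such is the gcd.
1015 = 5 × 7 × 29
493 = 17 × 29
gcd(1015, 493) = 29.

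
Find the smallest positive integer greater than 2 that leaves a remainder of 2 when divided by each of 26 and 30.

392

N − 2 must be a common multiple of 26 and 30.
26 = 2 × 13
30 = 2 × 3 × 5
LCM(26, 30) = 2 × 3 × 5 × 13 = 390.
Smallest N > 2 is LCM + 2 = 390 + 2 = 392.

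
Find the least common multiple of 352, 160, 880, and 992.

352 = 2^5 × 11
160 = 2^5 × 5
880 = 2^4 × 5 × 11
992 = 2^5 × 31
LCM(352, 160, 880, 992) = 2^5 × 5 × 11 × 31 = 54560.

54560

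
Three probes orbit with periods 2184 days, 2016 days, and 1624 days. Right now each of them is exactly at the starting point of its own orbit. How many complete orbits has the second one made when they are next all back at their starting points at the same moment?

377 orbits

They are all back at their starting positions together after one LCM of the periods.
2184 = 2^3 × 3 × 7 × 13
2016 = 2^5 × 3^2 × 7
1624 = 2^3 × 7 × 29
LCM(2184, 2016, 1624) = 2^5 × 3^2 × 7 × 13 × 29 = 760032.
Orbits for period 2016: 760032 / 2016 = 377.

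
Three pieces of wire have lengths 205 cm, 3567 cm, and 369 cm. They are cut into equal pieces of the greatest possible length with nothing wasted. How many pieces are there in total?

101

Piece length = gcd(205, 3567, 369).
205 = 5 × 41
3567 = 3 × 29 × 41
369 = 3^2 × 41
gcd(205, 3567, 369) = 41.
Total pieces = 205/41 + 3567/41 + 369/41 = 5 + 87 + 9 = 101.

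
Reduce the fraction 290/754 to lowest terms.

5/13

290 = 2 × 5 × 29
754 = 2 × 13 × 29
gcd(290, 754) = 2 × 29 = 58.
Divide numerator and denominator by 58: 290/754 = 5/13.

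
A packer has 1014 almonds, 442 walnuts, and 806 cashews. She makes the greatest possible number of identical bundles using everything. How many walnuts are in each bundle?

Number of bundles = gcd(1014, 442, 806).
1014 = 2 × 3 × 13^2
442 = 2 × 13 × 17
806 = 2 × 13 × 31
gcd(1014, 442, 806) = 2 × 13 = 26.
walnuts per bundle = 442 / 26 = 17.

17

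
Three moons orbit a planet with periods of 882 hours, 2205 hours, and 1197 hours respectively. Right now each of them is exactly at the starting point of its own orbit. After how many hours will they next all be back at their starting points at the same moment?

We need the least common multiple of the intervals.
882 = 2 × 3^2 × 7^2
2205 = 3^2 × 5 × 7^2
1197 = 3^2 × 7 × 19
LCM(882, 2205, 1197) = 2 × 3^2 × 5 × 7^2 × 19 = 83790.

83790 hours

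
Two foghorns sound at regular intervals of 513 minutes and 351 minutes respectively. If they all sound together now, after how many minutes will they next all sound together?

The first simultaneous occurrence is after LCM of the individual periods.
513 = 3^3 × 19
351 = 3^3 × 13
LCM(513, 351) = 3^3 × 13 × 19 = 6669.

6669 minutes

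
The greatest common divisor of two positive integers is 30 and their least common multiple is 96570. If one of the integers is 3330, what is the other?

870

For two integers, gcd × lcm = product, so the other is (30 × 96570) / 3330 = 2897100 / 3330 = 870.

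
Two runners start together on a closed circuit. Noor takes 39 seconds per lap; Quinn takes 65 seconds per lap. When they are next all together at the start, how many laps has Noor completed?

5 laps

They are all back at their starting positions together after one LCM of the periods.
39 = 3 × 13
65 = 5 × 13
LCM(39, 65) = 3 × 5 × 13 = 195.
Laps for period 39: 195 / 39 = 5.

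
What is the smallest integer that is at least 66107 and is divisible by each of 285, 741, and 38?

66690

The integer must be a common multiple of 285, 741, and 38, so a multiple of their LCM.
285 = 3 × 5 × 19
741 = 3 × 13 × 19
38 = 2 × 19
LCM(285, 741, 38) = 2 × 3 × 5 × 13 × 19 = 7410.
Smallest multiple of 7410 that is ≥ 66107: ⌈66107/7410⌉ × 7410 = 9 × 7410 = 66690.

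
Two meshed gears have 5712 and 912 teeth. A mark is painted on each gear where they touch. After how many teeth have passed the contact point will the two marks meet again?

108528 teeth

The first simultaneous occurrence is after LCM of the individual periods.
5712 = 2^4 × 3 × 7 × 17
912 = 2^4 × 3 × 19
LCM(5712, 912) = 2^4 × 3 × 7 × 17 × 19 = 108528.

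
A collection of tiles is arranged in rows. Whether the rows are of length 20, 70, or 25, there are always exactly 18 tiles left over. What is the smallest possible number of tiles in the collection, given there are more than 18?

N − 18 must be a common multiple of 20, 70, and 25.
20 = 2^2 × 5
70 = 2 × 5 × 7
25 = 5^2
LCM(20, 70, 25) = 2^2 × 5^2 × 7 = 700.
Smallest N > 18 is LCM + 18 = 700 + 18 = 718.

718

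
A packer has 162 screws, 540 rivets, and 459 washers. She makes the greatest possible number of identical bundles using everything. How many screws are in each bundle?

6

Number of bundles = gcd(162, 540, 459).
162 = 2 × 3^4
540 = 2^2 × 3^3 × 5
459 = 3^3 × 17
gcd(162, 540, 459) = 3^3 = 27.
screws per bundle = 162 / 27 = 6.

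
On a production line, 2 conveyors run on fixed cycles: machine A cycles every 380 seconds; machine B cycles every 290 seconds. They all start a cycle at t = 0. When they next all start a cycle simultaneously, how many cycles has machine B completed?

They are all back at their starting positions together after one LCM of the periods.
380 = 2^2 × 5 × 19
290 = 2 × 5 × 29
LCM(380, 290) = 2^2 × 5 × 19 × 29 = 11020.
Cycles for period 290: 11020 / 290 = 38.

38 cycles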